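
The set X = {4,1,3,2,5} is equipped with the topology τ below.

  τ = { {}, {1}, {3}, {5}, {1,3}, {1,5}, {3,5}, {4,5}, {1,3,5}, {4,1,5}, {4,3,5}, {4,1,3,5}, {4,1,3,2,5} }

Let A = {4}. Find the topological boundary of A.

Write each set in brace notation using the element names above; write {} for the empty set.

open subsets of A: {}; so int(A) = {}
closure: X∖int(X∖A) = X∖{1,3,5} = {4,2}
∂A = {4,2} minus {} = {4,2}

{4,2}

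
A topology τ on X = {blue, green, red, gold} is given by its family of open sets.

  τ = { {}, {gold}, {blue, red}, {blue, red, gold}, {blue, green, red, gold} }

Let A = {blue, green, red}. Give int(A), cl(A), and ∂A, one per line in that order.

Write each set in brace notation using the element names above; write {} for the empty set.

open subsets of A: {}, {blue, red}; so int(A) = {blue, red}
closure: X∖int(X∖A) = X∖{gold} = {blue, green, red}
∂A = {blue, green, red} minus {blue, red} = {green}

int(A) = {blue, red}
cl(A)  = {blue, green, red}
∂A     = {green}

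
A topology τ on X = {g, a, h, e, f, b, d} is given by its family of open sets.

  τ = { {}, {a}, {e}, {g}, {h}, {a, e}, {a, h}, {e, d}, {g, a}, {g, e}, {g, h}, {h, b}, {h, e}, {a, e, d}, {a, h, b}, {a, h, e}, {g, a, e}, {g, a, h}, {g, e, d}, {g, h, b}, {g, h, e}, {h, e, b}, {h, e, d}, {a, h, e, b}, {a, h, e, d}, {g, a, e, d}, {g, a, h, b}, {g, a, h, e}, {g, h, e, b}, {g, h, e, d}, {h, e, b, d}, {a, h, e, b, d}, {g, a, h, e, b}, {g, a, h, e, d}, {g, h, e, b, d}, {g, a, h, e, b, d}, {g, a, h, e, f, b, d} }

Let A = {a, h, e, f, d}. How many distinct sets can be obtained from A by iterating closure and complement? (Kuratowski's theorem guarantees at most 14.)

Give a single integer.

X∖A={g, b}, int(X∖A)={g}, hence cl(A)={a, h, e, f, b, d}
Orbit (k=closure, c=complement):
  1. A     = {a, h, e, f, d}
  2. kA    = {a, h, e, f, b, d}
  3. cA    = {g, b}
  4. ckA   = {g}
  5. kcA   = {g, f, b}
  6. kckA  = {g, f}
  7. ckcA  = {a, h, e, d}
  8. ckckA = {a, h, e, b, d}
(closed under both — stop)

8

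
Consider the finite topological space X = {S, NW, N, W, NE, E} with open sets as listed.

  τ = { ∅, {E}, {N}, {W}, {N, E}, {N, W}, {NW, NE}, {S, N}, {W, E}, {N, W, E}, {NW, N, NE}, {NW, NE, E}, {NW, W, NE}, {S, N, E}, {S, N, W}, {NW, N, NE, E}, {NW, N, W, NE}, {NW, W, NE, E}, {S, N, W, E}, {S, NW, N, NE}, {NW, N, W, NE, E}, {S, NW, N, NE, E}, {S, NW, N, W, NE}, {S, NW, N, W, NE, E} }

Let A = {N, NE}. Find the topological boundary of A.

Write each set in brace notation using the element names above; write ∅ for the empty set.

interior: largest open inside A is {N} (from ∅, {N})
cl via duality: int({S, NW, W, E}) = {W, E}, so X∖{W, E} = {S, NW, N, NE}
cl∖int = {S, NW, NE}

{S, NW, NE}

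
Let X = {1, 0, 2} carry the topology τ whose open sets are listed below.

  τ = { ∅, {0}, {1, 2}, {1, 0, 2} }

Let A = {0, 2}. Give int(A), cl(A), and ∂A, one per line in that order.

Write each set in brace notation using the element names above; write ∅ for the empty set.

opens ⊆ A: ∅, {0}; union → int = {0}
complement {1}; its interior ∅; cl(A) = X∖∅ = {1, 0, 2}
boundary = {1, 0, 2} ∖ {0} = {1, 2}

int(A) = {0}
cl(A)  = {1, 0, 2}
∂A     = {1, 2}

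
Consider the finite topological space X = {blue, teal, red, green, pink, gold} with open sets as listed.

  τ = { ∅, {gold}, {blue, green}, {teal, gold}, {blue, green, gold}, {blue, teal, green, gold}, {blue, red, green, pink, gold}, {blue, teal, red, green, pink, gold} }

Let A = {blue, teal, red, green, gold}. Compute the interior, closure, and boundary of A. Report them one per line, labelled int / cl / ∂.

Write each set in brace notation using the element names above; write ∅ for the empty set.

opens ⊆ A: ∅, {gold}, {blue, green}, {teal, gold}, {blue, green, gold}, {blue, teal, green, gold}; union → int = {blue, teal, green, gold}
complement {pink}; its interior ∅; cl(A) = X∖∅ = {blue, teal, red, green, pink, gold}
boundary = {blue, teal, red, green, pink, gold} ∖ {blue, teal, green, gold} = {red, pink}

int(A) = {blue, teal, green, gold}
cl(A)  = {blue, teal, red, green, pink, gold}
∂A     = {red, pink}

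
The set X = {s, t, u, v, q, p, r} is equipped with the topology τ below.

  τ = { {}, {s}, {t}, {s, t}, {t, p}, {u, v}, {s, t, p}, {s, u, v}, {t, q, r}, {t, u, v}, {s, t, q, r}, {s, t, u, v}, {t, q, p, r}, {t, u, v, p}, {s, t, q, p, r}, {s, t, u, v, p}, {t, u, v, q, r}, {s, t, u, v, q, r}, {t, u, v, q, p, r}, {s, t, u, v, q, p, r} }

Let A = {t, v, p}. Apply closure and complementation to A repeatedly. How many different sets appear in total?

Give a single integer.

closure: X∖int(X∖A) = X∖{s} = {t, u, v, q, p, r}
Let k=closure and c=complement:
  1. A     = {t, v, p}
  2. kA    = {t, u, v, q, p, r}
  3. cA    = {s, u, q, r}
  4. ckA   = {s}
  5. kcA   = {s, u, v, q, r}
  6. ckcA  = {t, p}
  7. kckcA = {t, q, p, r}
  8. ckckcA = {s, u, v}
— saturated at 8

8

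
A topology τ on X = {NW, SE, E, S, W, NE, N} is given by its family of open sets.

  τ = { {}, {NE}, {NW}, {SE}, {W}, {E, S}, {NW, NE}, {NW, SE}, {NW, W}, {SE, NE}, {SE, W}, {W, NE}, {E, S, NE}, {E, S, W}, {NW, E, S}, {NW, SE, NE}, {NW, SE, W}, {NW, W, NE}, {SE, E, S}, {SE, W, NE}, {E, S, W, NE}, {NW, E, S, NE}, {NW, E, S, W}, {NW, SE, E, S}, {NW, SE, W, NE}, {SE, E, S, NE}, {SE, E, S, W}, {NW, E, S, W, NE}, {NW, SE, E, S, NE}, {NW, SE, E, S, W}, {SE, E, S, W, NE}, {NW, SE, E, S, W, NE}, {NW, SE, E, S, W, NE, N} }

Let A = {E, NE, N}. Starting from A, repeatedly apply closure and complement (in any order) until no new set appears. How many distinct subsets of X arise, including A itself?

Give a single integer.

10

cl via duality: int({NW, SE, S, W}) = {NW, SE, W}, so X∖{NW, SE, W} = {E, S, NE, N}
Write k for closure, c for complement:
  1. A     = {E, NE, N}
  2. kA    = {E, S, NE, N}
  3. cA    = {NW, SE, S, W}
  4. ckA   = {NW, SE, W}
  5. kcA   = {NW, SE, E, S, W, N}
  6. kckA  = {NW, SE, W, N}
  7. ckcA  = {NE}
  8. ckckA = {E, S, NE}
  9. kckcA = {NE, N}
  10. ckckcA = {NW, SE, E, S, W}
applying k or c yields no new set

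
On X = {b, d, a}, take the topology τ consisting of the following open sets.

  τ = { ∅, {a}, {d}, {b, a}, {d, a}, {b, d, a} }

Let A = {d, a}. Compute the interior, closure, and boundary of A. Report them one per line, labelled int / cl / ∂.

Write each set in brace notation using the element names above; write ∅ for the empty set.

open subsets of A: ∅, {d}, {a}, {d, a}; so int(A) = {d, a}
closure: X∖int(X∖A) = X∖∅ = {b, d, a}
∂A = {b, d, a} minus {d, a} = {b}

int(A) = {d, a}
cl(A)  = {b, d, a}
∂A     = {b}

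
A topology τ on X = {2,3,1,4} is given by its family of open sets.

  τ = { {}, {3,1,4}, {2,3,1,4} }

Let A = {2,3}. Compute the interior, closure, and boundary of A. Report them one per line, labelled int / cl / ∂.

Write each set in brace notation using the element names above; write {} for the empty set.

int(A) = {}
cl(A)  = {2,3,1,4}
∂A     = {2,3,1,4}

opens ⊆ A: {}; union → int = {}
complement {1,4}; its interior {}; cl(A) = X∖{} = {2,3,1,4}
boundary = {2,3,1,4} ∖ {} = {2,3,1,4}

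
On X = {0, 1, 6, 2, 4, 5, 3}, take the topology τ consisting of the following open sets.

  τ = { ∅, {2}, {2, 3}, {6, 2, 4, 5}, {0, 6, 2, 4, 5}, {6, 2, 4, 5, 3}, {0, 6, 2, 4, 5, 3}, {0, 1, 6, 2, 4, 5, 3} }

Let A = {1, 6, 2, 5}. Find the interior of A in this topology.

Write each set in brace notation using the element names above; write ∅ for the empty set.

{2}

interior: largest open inside A is {2} (from ∅, {2})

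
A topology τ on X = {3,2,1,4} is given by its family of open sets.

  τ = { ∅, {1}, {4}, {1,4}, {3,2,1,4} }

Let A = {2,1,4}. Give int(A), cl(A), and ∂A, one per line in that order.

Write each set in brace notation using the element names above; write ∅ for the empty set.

int(A) = {1,4}
cl(A)  = {3,2,1,4}
∂A     = {3,2}

interior: largest open inside A is {1,4} (from ∅, {4}, {1}, {1,4})
cl via duality: int({3}) = ∅, so X∖∅ = {3,2,1,4}
cl∖int = {3,2}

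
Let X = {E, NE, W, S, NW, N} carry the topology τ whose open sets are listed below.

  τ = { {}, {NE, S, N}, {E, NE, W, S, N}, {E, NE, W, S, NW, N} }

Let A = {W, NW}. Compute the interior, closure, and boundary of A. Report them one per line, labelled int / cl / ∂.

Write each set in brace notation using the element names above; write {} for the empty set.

U open, U⊆A: {}. int(A) = ⋃ = {}
X∖A={E, NE, S, N}, int(X∖A)={NE, S, N}, hence cl(A)={E, W, NW}
∂A: remove int from cl → {E, W, NW}

int(A) = {}
cl(A)  = {E, W, NW}
∂A     = {E, W, NW}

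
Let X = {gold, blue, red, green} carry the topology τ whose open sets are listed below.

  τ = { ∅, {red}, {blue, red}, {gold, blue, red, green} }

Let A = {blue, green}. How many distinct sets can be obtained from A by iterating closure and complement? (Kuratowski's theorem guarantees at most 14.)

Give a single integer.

complement {gold, red}; its interior {red}; cl(A) = X∖{red} = {gold, blue, green}
With k = closure, c = complement:
  1. A     = {blue, green}
  2. kA    = {gold, blue, green}
  3. cA    = {gold, red}
  4. ckA   = {red}
  5. kcA   = {gold, blue, red, green}
  6. ckcA  = ∅
k, c of each give nothing new

6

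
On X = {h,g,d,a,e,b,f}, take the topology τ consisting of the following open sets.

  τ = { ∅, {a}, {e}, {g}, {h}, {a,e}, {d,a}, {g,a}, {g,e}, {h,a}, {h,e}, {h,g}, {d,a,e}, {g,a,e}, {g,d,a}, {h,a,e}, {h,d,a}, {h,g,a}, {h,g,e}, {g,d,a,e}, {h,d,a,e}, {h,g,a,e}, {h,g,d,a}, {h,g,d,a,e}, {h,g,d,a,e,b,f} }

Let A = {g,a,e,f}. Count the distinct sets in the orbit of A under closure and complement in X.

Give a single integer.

8

complement {h,d,b}; its interior {h}; cl(A) = X∖{h} = {g,d,a,e,b,f}
With k = closure, c = complement:
  1. A     = {g,a,e,f}
  2. kA    = {g,d,a,e,b,f}
  3. cA    = {h,d,b}
  4. ckA   = {h}
  5. kcA   = {h,d,b,f}
  6. kckA  = {h,b,f}
  7. ckcA  = {g,a,e}
  8. ckckA = {g,d,a,e}
k, c of each give nothing new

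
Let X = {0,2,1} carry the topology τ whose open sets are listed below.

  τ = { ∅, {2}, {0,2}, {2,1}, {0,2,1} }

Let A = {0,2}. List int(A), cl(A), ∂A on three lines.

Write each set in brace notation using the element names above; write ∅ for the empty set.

U open, U⊆A: ∅, {2}, {0,2}. int(A) = ⋃ = {0,2}
X∖A={1}, int(X∖A)=∅, hence cl(A)={0,2,1}
∂A: remove int from cl → {1}

int(A) = {0,2}
cl(A)  = {0,2,1}
∂A     = {1}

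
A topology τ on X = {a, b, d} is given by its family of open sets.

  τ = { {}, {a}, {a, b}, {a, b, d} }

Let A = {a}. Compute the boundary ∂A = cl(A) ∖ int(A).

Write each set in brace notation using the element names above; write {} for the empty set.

{b, d}

U open, U⊆A: {}, {a}. int(A) = ⋃ = {a}
X∖A={b, d}, int(X∖A)={}, hence cl(A)={a, b, d}
∂A: remove int from cl → {b, d}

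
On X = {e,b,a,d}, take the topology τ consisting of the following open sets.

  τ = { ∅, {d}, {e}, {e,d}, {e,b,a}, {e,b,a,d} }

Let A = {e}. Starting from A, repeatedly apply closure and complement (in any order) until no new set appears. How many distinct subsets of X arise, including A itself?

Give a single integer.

complement {b,a,d}; its interior {d}; cl(A) = X∖{d} = {e,b,a}
With k = closure, c = complement:
  1. A     = {e}
  2. kA    = {e,b,a}
  3. cA    = {b,a,d}
  4. ckA   = {d}
k, c of each give nothing new

4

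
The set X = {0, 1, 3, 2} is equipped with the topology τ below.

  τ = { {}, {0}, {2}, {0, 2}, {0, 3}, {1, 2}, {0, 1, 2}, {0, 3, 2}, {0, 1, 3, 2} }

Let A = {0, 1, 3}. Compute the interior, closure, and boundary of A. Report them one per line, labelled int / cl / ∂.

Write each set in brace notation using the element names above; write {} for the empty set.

U open, U⊆A: {}, {0}, {0, 3}. int(A) = ⋃ = {0, 3}
X∖A={2}, int(X∖A)={2}, hence cl(A)={0, 1, 3}
∂A: remove int from cl → {1}

int(A) = {0, 3}
cl(A)  = {0, 1, 3}
∂A     = {1}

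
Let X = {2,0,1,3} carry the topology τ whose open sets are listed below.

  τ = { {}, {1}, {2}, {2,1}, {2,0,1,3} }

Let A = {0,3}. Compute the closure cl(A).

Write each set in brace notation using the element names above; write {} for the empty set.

{0,3}

X∖A={2,1}, int(X∖A)={2,1}, hence cl(A)={0,3}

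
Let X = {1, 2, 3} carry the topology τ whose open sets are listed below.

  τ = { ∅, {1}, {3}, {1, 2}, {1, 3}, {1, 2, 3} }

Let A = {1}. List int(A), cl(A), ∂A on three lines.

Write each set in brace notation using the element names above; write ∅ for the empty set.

interior: largest open inside A is {1} (from ∅, {1})
cl via duality: int({2, 3}) = {3}, so X∖{3} = {1, 2}
cl∖int = {2}

int(A) = {1}
cl(A)  = {1, 2}
∂A     = {2}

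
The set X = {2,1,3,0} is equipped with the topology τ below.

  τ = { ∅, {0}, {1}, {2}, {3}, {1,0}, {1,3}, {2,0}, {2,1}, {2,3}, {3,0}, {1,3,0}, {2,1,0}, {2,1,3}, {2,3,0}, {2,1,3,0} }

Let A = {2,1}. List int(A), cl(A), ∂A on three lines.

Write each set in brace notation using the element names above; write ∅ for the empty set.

int(A) = {2,1}
cl(A)  = {2,1}
∂A     = ∅

open subsets of A: ∅, {1}, {2}, {2,1}; so int(A) = {2,1}
closure: X∖int(X∖A) = X∖{3,0} = {2,1}
∂A = {2,1} minus {2,1} = ∅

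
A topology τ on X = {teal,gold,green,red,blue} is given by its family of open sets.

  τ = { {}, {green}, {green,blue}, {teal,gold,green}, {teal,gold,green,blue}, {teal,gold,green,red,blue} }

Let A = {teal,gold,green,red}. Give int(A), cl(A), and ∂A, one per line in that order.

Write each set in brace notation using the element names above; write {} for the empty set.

int(A) = {teal,gold,green}
cl(A)  = {teal,gold,green,red,blue}
∂A     = {red,blue}

open subsets of A: {}, {green}, {teal,gold,green}; so int(A) = {teal,gold,green}
closure: X∖int(X∖A) = X∖{} = {teal,gold,green,red,blue}
∂A = {teal,gold,green,red,blue} minus {teal,gold,green} = {red,blue}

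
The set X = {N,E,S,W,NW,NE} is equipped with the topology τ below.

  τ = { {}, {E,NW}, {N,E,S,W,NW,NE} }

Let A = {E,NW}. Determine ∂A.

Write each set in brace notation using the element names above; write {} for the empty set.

U open, U⊆A: {}, {E,NW}. int(A) = ⋃ = {E,NW}
X∖A={N,S,W,NE}, int(X∖A)={}, hence cl(A)={N,E,S,W,NW,NE}
∂A: remove int from cl → {N,S,W,NE}

{N,S,W,NE}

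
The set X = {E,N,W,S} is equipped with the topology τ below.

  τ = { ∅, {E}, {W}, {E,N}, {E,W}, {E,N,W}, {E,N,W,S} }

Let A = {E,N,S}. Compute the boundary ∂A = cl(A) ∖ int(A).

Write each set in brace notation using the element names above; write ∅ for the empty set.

{S}

U open, U⊆A: ∅, {E}, {E,N}. int(A) = ⋃ = {E,N}
X∖A={W}, int(X∖A)={W}, hence cl(A)={E,N,S}
∂A: remove int from cl → {S}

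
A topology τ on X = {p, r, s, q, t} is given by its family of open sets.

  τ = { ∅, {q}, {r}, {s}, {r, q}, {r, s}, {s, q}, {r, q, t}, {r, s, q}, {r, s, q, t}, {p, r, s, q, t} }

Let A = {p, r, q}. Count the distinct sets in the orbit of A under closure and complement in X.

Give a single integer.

8

closure: X∖int(X∖A) = X∖{s} = {p, r, q, t}
Let k=closure and c=complement:
  1. A     = {p, r, q}
  2. kA    = {p, r, q, t}
  3. cA    = {s, t}
  4. ckA   = {s}
  5. kcA   = {p, s, t}
  6. kckA  = {p, s}
  7. ckcA  = {r, q}
  8. ckckA = {r, q, t}
— saturated at 8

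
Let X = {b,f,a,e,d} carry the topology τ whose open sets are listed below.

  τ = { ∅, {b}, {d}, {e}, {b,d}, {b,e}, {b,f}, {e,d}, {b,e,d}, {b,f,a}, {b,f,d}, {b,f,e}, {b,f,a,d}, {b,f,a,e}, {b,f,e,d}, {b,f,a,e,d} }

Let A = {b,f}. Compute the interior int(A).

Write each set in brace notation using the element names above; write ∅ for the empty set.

open subsets of A: ∅, {b}, {b,f}; so int(A) = {b,f}

{b,f}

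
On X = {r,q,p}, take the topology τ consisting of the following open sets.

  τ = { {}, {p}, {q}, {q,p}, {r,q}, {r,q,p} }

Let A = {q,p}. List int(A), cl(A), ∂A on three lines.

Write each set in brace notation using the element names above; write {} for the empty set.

int(A) = {q,p}
cl(A)  = {r,q,p}
∂A     = {r}

open subsets of A: {}, {q}, {p}, {q,p}; so int(A) = {q,p}
closure: X∖int(X∖A) = X∖{} = {r,q,p}
∂A = {r,q,p} minus {q,p} = {r}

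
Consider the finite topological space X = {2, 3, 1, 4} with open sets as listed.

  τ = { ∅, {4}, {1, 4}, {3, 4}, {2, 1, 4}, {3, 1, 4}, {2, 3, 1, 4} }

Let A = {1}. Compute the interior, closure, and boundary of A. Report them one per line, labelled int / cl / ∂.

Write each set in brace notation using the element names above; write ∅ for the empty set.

open subsets of A: ∅; so int(A) = ∅
closure: X∖int(X∖A) = X∖{3, 4} = {2, 1}
∂A = {2, 1} minus ∅ = {2, 1}

int(A) = ∅
cl(A)  = {2, 1}
∂A     = {2, 1}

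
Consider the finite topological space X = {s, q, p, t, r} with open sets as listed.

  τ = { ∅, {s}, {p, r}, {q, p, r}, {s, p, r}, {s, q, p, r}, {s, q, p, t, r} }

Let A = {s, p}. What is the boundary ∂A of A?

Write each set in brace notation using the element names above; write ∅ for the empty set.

opens ⊆ A: ∅, {s}; union → int = {s}
complement {q, t, r}; its interior ∅; cl(A) = X∖∅ = {s, q, p, t, r}
boundary = {s, q, p, t, r} ∖ {s} = {q, p, t, r}

{q, p, t, r}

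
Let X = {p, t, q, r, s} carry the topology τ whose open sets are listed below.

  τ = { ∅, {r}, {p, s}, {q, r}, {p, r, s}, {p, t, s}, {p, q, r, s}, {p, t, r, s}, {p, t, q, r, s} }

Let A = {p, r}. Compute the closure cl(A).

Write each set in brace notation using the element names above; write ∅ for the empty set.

X∖A={t, q, s}, int(X∖A)=∅, hence cl(A)={p, t, q, r, s}

{p, t, q, r, s}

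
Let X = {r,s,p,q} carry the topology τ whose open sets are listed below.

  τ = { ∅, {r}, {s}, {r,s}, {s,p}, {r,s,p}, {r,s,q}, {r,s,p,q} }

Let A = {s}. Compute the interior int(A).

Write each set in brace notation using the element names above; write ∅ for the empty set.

open subsets of A: ∅, {s}; so int(A) = {s}

{s}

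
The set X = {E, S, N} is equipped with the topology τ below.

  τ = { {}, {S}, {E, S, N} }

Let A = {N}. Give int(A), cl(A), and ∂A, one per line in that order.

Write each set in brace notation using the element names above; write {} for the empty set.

int(A) = {}
cl(A)  = {E, N}
∂A     = {E, N}

interior: largest open inside A is {} (from {})
cl via duality: int({E, S}) = {S}, so X∖{S} = {E, N}
cl∖int = {E, N}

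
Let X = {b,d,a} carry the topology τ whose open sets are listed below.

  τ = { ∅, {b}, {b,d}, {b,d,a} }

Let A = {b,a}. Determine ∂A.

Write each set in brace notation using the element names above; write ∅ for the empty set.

opens ⊆ A: ∅, {b}; union → int = {b}
complement {d}; its interior ∅; cl(A) = X∖∅ = {b,d,a}
boundary = {b,d,a} ∖ {b} = {d,a}

{d,a}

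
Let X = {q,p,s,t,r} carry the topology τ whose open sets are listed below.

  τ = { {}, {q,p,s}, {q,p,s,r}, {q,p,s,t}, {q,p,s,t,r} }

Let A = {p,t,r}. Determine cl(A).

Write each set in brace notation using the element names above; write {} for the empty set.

{q,p,s,t,r}

X∖A={q,s}, int(X∖A)={}, hence cl(A)={q,p,s,t,r}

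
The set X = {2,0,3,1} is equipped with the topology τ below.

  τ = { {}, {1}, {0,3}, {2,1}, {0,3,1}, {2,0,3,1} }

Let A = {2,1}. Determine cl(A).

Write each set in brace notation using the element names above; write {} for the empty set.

complement {0,3}; its interior {0,3}; cl(A) = X∖{0,3} = {2,1}

{2,1}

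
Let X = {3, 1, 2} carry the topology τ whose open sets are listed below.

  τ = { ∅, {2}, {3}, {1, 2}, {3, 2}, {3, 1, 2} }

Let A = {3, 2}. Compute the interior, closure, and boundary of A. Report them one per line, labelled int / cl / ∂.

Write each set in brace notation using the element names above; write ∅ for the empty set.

int(A) = {3, 2}
cl(A)  = {3, 1, 2}
∂A     = {1}

interior: largest open inside A is {3, 2} (from ∅, {2}, {3}, {3, 2})
cl via duality: int({1}) = ∅, so X∖∅ = {3, 1, 2}
cl∖int = {1}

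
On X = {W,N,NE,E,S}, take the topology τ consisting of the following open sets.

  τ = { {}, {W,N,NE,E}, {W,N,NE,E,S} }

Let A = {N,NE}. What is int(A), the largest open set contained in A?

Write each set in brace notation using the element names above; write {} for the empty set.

U open, U⊆A: {}. int(A) = ⋃ = {}

{}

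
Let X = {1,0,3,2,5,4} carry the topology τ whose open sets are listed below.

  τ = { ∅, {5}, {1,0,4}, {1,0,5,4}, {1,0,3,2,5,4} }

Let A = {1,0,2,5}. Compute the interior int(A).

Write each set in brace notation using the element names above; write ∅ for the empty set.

opens ⊆ A: ∅, {5}; union → int = {5}

{5}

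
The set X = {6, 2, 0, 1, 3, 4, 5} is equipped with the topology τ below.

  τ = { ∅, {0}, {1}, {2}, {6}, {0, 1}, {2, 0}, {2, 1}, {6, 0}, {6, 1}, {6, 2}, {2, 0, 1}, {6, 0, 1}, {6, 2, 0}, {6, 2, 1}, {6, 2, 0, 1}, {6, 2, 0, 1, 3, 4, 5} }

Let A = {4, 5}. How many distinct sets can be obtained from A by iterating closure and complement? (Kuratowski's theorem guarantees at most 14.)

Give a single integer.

6

complement {6, 2, 0, 1, 3}; its interior {6, 2, 0, 1}; cl(A) = X∖{6, 2, 0, 1} = {3, 4, 5}
With k = closure, c = complement:
  1. A     = {4, 5}
  2. kA    = {3, 4, 5}
  3. cA    = {6, 2, 0, 1, 3}
  4. ckA   = {6, 2, 0, 1}
  5. kcA   = {6, 2, 0, 1, 3, 4, 5}
  6. ckcA  = ∅
k, c of each give nothing new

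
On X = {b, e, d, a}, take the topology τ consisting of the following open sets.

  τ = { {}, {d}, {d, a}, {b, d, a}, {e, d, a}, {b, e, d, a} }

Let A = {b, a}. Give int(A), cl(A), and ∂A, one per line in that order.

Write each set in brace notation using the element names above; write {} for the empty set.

interior: largest open inside A is {} (from {})
cl via duality: int({e, d}) = {d}, so X∖{d} = {b, e, a}
cl∖int = {b, e, a}

int(A) = {}
cl(A)  = {b, e, a}
∂A     = {b, e, a}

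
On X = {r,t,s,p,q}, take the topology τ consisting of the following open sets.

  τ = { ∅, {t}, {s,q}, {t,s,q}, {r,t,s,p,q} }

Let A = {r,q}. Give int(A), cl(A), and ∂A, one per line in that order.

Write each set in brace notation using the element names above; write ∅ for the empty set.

interior: largest open inside A is ∅ (from ∅)
cl via duality: int({t,s,p}) = {t}, so X∖{t} = {r,s,p,q}
cl∖int = {r,s,p,q}

int(A) = ∅
cl(A)  = {r,s,p,q}
∂A     = {r,s,p,q}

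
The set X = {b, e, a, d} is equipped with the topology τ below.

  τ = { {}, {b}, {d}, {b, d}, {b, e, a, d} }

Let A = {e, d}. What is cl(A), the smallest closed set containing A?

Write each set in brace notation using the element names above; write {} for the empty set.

cl via duality: int({b, a}) = {b}, so X∖{b} = {e, a, d}

{e, a, d}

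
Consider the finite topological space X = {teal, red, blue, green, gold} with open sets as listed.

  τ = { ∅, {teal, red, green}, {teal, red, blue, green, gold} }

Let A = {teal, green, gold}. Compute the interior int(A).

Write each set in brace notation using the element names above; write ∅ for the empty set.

open subsets of A: ∅; so int(A) = ∅

∅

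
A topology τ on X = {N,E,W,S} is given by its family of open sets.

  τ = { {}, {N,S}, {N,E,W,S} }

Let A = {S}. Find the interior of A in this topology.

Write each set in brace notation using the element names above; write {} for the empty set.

{}

opens ⊆ A: {}; union → int = {}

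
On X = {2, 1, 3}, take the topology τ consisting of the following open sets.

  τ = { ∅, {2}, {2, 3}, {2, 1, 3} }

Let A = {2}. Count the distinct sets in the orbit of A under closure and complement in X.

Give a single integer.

4

closure: X∖int(X∖A) = X∖∅ = {2, 1, 3}
Let k=closure and c=complement:
  1. A     = {2}
  2. kA    = {2, 1, 3}
  3. cA    = {1, 3}
  4. ckA   = ∅
— saturated at 4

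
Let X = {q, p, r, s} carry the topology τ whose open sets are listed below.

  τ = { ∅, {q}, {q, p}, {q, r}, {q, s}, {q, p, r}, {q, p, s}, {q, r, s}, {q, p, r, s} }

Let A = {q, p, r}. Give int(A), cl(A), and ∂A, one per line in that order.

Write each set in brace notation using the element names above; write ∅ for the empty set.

opens ⊆ A: ∅, {q}, {q, r}, {q, p}, {q, p, r}; union → int = {q, p, r}
complement {s}; its interior ∅; cl(A) = X∖∅ = {q, p, r, s}
boundary = {q, p, r, s} ∖ {q, p, r} = {s}

int(A) = {q, p, r}
cl(A)  = {q, p, r, s}
∂A     = {s}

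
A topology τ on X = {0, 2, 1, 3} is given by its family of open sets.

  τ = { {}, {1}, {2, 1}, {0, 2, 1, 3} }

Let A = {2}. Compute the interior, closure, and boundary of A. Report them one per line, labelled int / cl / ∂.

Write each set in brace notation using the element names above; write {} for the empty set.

int(A) = {}
cl(A)  = {0, 2, 3}
∂A     = {0, 2, 3}

opens ⊆ A: {}; union → int = {}
complement {0, 1, 3}; its interior {1}; cl(A) = X∖{1} = {0, 2, 3}
boundary = {0, 2, 3} ∖ {} = {0, 2, 3}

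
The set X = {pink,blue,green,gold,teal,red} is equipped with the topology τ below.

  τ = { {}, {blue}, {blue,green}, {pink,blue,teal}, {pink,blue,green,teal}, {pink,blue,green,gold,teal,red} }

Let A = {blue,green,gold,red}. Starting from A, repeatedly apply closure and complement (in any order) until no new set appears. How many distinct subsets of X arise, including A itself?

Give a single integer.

6

closure: X∖int(X∖A) = X∖{} = {pink,blue,green,gold,teal,red}
Let k=closure and c=complement:
  1. A     = {blue,green,gold,red}
  2. kA    = {pink,blue,green,gold,teal,red}
  3. cA    = {pink,teal}
  4. ckA   = {}
  5. kcA   = {pink,gold,teal,red}
  6. ckcA  = {blue,green}
— saturated at 6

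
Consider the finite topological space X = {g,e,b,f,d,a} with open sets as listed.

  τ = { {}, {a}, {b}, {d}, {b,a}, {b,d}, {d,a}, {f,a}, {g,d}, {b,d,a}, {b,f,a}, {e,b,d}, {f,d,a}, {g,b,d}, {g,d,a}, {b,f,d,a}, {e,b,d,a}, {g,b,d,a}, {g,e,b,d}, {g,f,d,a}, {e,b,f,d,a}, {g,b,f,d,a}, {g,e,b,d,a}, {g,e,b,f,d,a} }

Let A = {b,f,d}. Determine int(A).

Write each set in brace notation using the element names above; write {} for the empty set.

open subsets of A: {}, {b}, {d}, {b,d}; so int(A) = {b,d}

{b,d}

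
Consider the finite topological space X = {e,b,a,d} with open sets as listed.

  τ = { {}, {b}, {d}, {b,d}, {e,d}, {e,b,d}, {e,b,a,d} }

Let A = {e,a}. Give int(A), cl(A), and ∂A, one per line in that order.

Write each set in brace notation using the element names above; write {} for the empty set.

open subsets of A: {}; so int(A) = {}
closure: X∖int(X∖A) = X∖{b,d} = {e,a}
∂A = {e,a} minus {} = {e,a}

int(A) = {}
cl(A)  = {e,a}
∂A     = {e,a}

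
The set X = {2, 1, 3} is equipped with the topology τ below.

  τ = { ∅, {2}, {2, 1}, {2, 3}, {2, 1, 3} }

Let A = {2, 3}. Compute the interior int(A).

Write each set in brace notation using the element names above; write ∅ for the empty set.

open subsets of A: ∅, {2}, {2, 3}; so int(A) = {2, 3}

{2, 3}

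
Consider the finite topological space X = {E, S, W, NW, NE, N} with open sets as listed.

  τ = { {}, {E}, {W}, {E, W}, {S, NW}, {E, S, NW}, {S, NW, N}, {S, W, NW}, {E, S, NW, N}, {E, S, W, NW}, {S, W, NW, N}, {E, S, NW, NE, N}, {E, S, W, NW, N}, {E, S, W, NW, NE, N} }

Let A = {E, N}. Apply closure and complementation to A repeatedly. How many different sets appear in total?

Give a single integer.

8

cl via duality: int({S, W, NW, NE}) = {S, W, NW}, so X∖{S, W, NW} = {E, NE, N}
Write k for closure, c for complement:
  1. A     = {E, N}
  2. kA    = {E, NE, N}
  3. cA    = {S, W, NW, NE}
  4. ckA   = {S, W, NW}
  5. kcA   = {S, W, NW, NE, N}
  6. ckcA  = {E}
  7. kckcA = {E, NE}
  8. ckckcA = {S, W, NW, N}
applying k or c yields no new set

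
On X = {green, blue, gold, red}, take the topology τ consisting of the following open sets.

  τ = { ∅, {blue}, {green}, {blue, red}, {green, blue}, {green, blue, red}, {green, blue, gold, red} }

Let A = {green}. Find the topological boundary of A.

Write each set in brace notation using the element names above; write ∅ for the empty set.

U open, U⊆A: ∅, {green}. int(A) = ⋃ = {green}
X∖A={blue, gold, red}, int(X∖A)={blue, red}, hence cl(A)={green, gold}
∂A: remove int from cl → {gold}

{gold}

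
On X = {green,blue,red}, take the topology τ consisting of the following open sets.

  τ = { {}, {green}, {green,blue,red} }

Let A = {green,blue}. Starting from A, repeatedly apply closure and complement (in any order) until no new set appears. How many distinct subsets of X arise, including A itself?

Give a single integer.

6

complement {red}; its interior {}; cl(A) = X∖{} = {green,blue,red}
With k = closure, c = complement:
  1. A     = {green,blue}
  2. kA    = {green,blue,red}
  3. cA    = {red}
  4. ckA   = {}
  5. kcA   = {blue,red}
  6. ckcA  = {green}
k, c of each give nothing new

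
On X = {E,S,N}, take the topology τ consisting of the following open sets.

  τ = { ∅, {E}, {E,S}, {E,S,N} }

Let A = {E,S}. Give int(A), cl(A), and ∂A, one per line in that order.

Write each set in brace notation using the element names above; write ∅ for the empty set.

int(A) = {E,S}
cl(A)  = {E,S,N}
∂A     = {N}

open subsets of A: ∅, {E}, {E,S}; so int(A) = {E,S}
closure: X∖int(X∖A) = X∖∅ = {E,S,N}
∂A = {E,S,N} minus {E,S} = {N}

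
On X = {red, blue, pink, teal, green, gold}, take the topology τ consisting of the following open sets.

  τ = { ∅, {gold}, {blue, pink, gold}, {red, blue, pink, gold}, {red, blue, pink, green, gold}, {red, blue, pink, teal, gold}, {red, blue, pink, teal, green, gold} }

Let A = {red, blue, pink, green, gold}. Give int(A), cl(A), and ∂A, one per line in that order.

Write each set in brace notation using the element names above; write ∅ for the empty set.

int(A) = {red, blue, pink, green, gold}
cl(A)  = {red, blue, pink, teal, green, gold}
∂A     = {teal}

interior: largest open inside A is {red, blue, pink, green, gold} (from ∅, {gold}, {blue, pink, gold}, {red, blue, pink, gold}, {red, blue, pink, green, gold})
cl via duality: int({teal}) = ∅, so X∖∅ = {red, blue, pink, teal, green, gold}
cl∖int = {teal}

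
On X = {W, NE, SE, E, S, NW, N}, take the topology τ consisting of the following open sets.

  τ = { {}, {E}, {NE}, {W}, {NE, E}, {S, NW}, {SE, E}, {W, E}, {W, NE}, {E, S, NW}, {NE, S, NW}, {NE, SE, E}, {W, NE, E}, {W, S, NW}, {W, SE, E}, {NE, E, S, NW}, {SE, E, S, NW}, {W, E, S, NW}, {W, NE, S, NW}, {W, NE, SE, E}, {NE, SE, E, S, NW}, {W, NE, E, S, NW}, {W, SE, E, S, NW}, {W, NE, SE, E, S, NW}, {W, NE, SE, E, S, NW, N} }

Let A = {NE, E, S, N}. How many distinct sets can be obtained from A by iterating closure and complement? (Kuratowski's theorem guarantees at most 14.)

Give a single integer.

12

cl via duality: int({W, SE, NW}) = {W}, so X∖{W} = {NE, SE, E, S, NW, N}
Write k for closure, c for complement:
  1. A     = {NE, E, S, N}
  2. kA    = {NE, SE, E, S, NW, N}
  3. cA    = {W, SE, NW}
  4. ckA   = {W}
  5. kcA   = {W, SE, S, NW, N}
  6. kckA  = {W, N}
  7. ckcA  = {NE, E}
  8. ckckA = {NE, SE, E, S, NW}
  9. kckcA = {NE, SE, E, N}
  10. ckckcA = {W, S, NW}
  11. kckckcA = {W, S, NW, N}
  12. ckckckcA = {NE, SE, E}
applying k or c yields no new set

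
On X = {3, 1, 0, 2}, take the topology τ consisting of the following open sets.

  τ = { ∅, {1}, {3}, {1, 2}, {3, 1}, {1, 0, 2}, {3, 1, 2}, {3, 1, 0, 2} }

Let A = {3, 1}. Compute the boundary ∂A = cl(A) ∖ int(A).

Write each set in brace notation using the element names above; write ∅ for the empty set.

{0, 2}

U open, U⊆A: ∅, {3}, {1}, {3, 1}. int(A) = ⋃ = {3, 1}
X∖A={0, 2}, int(X∖A)=∅, hence cl(A)={3, 1, 0, 2}
∂A: remove int from cl → {0, 2}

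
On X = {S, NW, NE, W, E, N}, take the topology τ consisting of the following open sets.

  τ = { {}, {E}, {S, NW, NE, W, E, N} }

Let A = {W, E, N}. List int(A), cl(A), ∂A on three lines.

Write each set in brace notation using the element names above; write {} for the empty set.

U open, U⊆A: {}, {E}. int(A) = ⋃ = {E}
X∖A={S, NW, NE}, int(X∖A)={}, hence cl(A)={S, NW, NE, W, E, N}
∂A: remove int from cl → {S, NW, NE, W, N}

int(A) = {E}
cl(A)  = {S, NW, NE, W, E, N}
∂A     = {S, NW, NE, W, N}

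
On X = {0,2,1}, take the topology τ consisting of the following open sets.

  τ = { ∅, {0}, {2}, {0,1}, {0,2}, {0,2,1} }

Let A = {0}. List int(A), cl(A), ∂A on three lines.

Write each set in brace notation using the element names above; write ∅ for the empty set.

int(A) = {0}
cl(A)  = {0,1}
∂A     = {1}

opens ⊆ A: ∅, {0}; union → int = {0}
complement {2,1}; its interior {2}; cl(A) = X∖{2} = {0,1}
boundary = {0,1} ∖ {0} = {1}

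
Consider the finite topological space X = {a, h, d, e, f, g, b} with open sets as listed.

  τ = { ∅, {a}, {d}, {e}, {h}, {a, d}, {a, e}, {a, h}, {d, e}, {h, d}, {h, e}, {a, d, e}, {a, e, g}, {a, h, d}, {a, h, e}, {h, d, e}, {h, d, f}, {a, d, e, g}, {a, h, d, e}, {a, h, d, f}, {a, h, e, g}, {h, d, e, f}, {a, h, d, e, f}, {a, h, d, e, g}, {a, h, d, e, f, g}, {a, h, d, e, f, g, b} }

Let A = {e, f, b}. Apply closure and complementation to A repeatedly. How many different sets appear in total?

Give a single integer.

8

cl via duality: int({a, h, d, g}) = {a, h, d}, so X∖{a, h, d} = {e, f, g, b}
Write k for closure, c for complement:
  1. A     = {e, f, b}
  2. kA    = {e, f, g, b}
  3. cA    = {a, h, d, g}
  4. ckA   = {a, h, d}
  5. kcA   = {a, h, d, f, g, b}
  6. ckcA  = {e}
  7. kckcA = {e, g, b}
  8. ckckcA = {a, h, d, f}
applying k or c yields no new set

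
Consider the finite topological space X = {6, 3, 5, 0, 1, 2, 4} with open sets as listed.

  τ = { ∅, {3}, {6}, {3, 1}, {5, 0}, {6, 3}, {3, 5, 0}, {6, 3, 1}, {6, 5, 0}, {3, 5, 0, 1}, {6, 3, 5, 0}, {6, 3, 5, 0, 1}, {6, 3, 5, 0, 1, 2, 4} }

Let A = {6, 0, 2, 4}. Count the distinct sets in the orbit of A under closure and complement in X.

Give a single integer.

X∖A={3, 5, 1}, int(X∖A)={3, 1}, hence cl(A)={6, 5, 0, 2, 4}
Orbit (k=closure, c=complement):
  1. A     = {6, 0, 2, 4}
  2. kA    = {6, 5, 0, 2, 4}
  3. cA    = {3, 5, 1}
  4. ckA   = {3, 1}
  5. kcA   = {3, 5, 0, 1, 2, 4}
  6. kckA  = {3, 1, 2, 4}
  7. ckcA  = {6}
  8. ckckA = {6, 5, 0}
  9. kckcA = {6, 2, 4}
  10. ckckcA = {3, 5, 0, 1}
(closed under both — stop)

10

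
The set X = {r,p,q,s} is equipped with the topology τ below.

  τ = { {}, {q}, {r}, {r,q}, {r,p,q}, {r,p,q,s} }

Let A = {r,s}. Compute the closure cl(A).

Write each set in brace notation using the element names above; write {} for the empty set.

closure: X∖int(X∖A) = X∖{q} = {r,p,s}

{r,p,s}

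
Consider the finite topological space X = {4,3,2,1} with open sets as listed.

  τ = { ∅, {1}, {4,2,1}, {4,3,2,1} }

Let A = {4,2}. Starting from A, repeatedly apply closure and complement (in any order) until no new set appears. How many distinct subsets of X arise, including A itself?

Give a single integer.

X∖A={3,1}, int(X∖A)={1}, hence cl(A)={4,3,2}
Orbit (k=closure, c=complement):
  1. A     = {4,2}
  2. kA    = {4,3,2}
  3. cA    = {3,1}
  4. ckA   = {1}
  5. kcA   = {4,3,2,1}
  6. ckcA  = ∅
(closed under both — stop)

6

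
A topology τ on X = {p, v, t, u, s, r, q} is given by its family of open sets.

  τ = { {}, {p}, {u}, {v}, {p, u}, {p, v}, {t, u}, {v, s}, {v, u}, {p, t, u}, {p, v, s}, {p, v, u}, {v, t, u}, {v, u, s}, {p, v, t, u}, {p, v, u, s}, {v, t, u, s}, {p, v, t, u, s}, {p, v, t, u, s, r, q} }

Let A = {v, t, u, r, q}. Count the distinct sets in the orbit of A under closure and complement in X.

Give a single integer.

X∖A={p, s}, int(X∖A)={p}, hence cl(A)={v, t, u, s, r, q}
Orbit (k=closure, c=complement):
  1. A     = {v, t, u, r, q}
  2. kA    = {v, t, u, s, r, q}
  3. cA    = {p, s}
  4. ckA   = {p}
  5. kcA   = {p, s, r, q}
  6. kckA  = {p, r, q}
  7. ckcA  = {v, t, u}
  8. ckckA = {v, t, u, s}
(closed under both — stop)

8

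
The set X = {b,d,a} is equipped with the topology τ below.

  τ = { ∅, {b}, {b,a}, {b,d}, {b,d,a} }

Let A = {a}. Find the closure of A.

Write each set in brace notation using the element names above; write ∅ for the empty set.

{a}

cl via duality: int({b,d}) = {b,d}, so X∖{b,d} = {a}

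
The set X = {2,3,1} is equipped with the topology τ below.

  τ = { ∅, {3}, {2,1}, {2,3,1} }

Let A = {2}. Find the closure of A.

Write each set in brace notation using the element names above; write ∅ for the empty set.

complement {3,1}; its interior {3}; cl(A) = X∖{3} = {2,1}

{2,1}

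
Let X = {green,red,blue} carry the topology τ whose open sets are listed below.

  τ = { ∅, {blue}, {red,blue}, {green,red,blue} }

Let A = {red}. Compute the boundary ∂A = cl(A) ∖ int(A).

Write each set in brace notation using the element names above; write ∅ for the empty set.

opens ⊆ A: ∅; union → int = ∅
complement {green,blue}; its interior {blue}; cl(A) = X∖{blue} = {green,red}
boundary = {green,red} ∖ ∅ = {green,red}

{green,red}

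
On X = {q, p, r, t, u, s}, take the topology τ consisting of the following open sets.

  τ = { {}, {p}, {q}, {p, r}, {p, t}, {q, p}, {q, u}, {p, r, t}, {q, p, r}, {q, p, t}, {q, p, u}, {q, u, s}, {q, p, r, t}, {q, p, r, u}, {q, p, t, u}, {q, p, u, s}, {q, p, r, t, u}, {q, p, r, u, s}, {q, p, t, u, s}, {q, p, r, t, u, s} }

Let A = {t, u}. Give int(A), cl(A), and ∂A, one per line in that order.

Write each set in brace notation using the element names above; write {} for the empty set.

int(A) = {}
cl(A)  = {t, u, s}
∂A     = {t, u, s}

open subsets of A: {}; so int(A) = {}
closure: X∖int(X∖A) = X∖{q, p, r} = {t, u, s}
∂A = {t, u, s} minus {} = {t, u, s}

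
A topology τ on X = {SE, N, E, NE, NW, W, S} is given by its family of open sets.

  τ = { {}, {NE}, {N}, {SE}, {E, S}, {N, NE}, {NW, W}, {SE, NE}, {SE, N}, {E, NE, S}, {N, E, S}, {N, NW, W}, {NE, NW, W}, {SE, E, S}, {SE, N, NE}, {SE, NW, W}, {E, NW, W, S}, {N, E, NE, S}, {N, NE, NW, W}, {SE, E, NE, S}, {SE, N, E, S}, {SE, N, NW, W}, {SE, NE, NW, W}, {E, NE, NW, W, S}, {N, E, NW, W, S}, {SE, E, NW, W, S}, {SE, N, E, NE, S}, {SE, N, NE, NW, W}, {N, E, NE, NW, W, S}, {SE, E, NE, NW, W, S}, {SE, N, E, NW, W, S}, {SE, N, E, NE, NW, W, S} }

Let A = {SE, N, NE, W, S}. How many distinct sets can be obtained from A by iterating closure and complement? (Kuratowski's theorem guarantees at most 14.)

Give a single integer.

closure: X∖int(X∖A) = X∖{} = {SE, N, E, NE, NW, W, S}
Let k=closure and c=complement:
  1. A     = {SE, N, NE, W, S}
  2. kA    = {SE, N, E, NE, NW, W, S}
  3. cA    = {E, NW}
  4. ckA   = {}
  5. kcA   = {E, NW, W, S}
  6. ckcA  = {SE, N, NE}
— saturated at 6

6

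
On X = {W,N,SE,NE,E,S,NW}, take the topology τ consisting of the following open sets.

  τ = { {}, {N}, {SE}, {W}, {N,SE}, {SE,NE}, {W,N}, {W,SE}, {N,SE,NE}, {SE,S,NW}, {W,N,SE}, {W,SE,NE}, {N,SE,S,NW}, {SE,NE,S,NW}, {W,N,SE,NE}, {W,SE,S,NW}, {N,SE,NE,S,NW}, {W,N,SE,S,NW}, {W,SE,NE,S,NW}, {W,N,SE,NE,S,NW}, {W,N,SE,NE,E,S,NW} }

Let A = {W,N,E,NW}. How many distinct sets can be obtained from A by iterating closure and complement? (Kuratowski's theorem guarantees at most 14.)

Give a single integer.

8

complement {SE,NE,S}; its interior {SE,NE}; cl(A) = X∖{SE,NE} = {W,N,E,S,NW}
With k = closure, c = complement:
  1. A     = {W,N,E,NW}
  2. kA    = {W,N,E,S,NW}
  3. cA    = {SE,NE,S}
  4. ckA   = {SE,NE}
  5. kcA   = {SE,NE,E,S,NW}
  6. ckcA  = {W,N}
  7. kckcA = {W,N,E}
  8. ckckcA = {SE,NE,S,NW}
k, c of each give nothing new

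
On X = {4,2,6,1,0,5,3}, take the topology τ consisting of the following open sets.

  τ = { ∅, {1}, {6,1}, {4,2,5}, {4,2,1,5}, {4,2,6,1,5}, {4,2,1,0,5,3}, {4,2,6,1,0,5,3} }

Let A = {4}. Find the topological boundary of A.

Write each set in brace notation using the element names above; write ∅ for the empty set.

{4,2,0,5,3}

interior: largest open inside A is ∅ (from ∅)
cl via duality: int({2,6,1,0,5,3}) = {6,1}, so X∖{6,1} = {4,2,0,5,3}
cl∖int = {4,2,0,5,3}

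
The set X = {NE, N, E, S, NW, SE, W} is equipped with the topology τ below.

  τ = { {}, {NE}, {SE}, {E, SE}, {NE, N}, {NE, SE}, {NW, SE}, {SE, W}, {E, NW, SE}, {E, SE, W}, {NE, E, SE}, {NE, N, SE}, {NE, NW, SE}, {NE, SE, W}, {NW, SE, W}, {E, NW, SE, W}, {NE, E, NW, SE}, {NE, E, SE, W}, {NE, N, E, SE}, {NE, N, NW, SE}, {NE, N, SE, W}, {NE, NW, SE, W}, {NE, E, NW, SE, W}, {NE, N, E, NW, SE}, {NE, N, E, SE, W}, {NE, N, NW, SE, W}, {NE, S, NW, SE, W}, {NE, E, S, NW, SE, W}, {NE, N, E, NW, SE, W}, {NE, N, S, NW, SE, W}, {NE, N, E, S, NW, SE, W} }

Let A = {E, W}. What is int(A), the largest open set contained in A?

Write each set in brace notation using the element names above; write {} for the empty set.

{}

interior: largest open inside A is {} (from {})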